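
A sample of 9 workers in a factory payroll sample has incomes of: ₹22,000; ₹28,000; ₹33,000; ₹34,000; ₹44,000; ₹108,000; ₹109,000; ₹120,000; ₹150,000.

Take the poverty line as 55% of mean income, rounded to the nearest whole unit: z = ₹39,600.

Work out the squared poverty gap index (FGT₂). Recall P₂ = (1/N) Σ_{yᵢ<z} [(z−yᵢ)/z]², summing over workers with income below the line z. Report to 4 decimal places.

0.0368

Poor units: ₹22,000, ₹28,000, ₹33,000, ₹34,000 (q = 4 of N = 9).
Relative gaps: (39600−22000)/39600 = 0.4444; (39600−28000)/39600 = 0.2929; (39600−33000)/39600 = 0.1667; (39600−34000)/39600 = 0.1414.
Squared: 0.1975; 0.0858; 0.0278; 0.0200.
Sum = 0.331114; P₂ = 0.331114 / 9 = 0.0368.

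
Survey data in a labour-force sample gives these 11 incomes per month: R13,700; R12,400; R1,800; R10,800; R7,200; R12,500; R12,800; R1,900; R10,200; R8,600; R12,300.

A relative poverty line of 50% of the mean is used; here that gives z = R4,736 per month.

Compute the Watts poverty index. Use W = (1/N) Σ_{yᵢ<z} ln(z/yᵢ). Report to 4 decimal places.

0.1710

Incomes under z: R1,800, R1,900 (q = 2 of N = 11).
Log gaps: ln(4736/1800) = 0.9674; ln(4736/1900) = 0.9133.
W = 1.880745 / 11 = 0.1710.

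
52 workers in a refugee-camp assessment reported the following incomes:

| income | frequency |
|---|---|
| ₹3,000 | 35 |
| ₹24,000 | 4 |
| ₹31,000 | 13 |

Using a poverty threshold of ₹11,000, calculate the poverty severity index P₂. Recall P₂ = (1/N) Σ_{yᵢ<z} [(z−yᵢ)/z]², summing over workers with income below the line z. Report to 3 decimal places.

Below z: 35×₹3,000 (q = 35 of N = 52).
Gap ratios (z−y)/z: (11000−3000)/11000 = 0.7273 (×35).
Squared: 0.5289 (×35).
Sum = 18.512397; P₂ = 18.512397 / 52 = 0.356.

0.356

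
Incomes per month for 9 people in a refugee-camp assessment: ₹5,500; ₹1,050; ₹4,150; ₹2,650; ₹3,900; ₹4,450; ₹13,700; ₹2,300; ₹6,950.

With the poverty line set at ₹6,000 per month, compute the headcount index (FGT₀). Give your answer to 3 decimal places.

7 of the 9 people have income below ₹6,000.
H = 7/9 = 0.778.

0.778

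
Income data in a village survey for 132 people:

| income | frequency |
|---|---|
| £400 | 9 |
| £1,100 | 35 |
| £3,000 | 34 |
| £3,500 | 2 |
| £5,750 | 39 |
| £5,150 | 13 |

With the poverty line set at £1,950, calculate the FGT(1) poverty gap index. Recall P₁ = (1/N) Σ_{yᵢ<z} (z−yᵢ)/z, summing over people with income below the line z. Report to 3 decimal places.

Below z: 9×£400, 35×£1,100 (q = 44 of N = 132).
Gap ratios (z−y)/z: (1950−400)/1950 = 0.7949 (×9); (1950−1100)/1950 = 0.4359 (×35).
Sum of shortfalls = 22.410256; P₁ averages over all N: 22.410256 / 132 = 0.170.

0.170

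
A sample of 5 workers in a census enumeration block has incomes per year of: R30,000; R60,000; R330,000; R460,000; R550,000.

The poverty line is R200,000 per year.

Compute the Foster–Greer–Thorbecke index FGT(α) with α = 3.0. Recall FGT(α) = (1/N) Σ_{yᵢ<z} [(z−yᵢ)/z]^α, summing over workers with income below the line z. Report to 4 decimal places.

0.1914

Below z: R30,000, R60,000 (q = 2 of N = 5).
Normalized shortfalls: (200000−30000)/200000 = 0.8500; (200000−60000)/200000 = 0.7000.
Raised to α = 3.0: 0.61412; 0.34300.
Sum = 0.957125; FGT(3.0) = 0.957125 / 5 = 0.1914.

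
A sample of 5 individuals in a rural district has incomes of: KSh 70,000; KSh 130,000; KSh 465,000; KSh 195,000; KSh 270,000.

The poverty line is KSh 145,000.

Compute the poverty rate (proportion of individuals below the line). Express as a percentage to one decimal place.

40.0%

2 of the 5 individuals have income below KSh 145,000.
H = 2/5 = 40.0%.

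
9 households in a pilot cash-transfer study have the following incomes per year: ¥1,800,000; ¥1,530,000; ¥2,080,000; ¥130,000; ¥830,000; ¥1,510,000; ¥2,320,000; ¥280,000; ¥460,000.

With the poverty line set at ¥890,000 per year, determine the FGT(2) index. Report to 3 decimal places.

Incomes under z: ¥130,000, ¥280,000, ¥460,000, ¥830,000 (q = 4 of N = 9).
Shortfall ratios: (890000−130000)/890000 = 0.8539; (890000−280000)/890000 = 0.6854; (890000−460000)/890000 = 0.4831; (890000−830000)/890000 = 0.0674.
Squared: 0.7292; 0.4698; 0.2334; 0.0045.
Sum = 1.436940; P₂ = 1.436940 / 9 = 0.160.

0.160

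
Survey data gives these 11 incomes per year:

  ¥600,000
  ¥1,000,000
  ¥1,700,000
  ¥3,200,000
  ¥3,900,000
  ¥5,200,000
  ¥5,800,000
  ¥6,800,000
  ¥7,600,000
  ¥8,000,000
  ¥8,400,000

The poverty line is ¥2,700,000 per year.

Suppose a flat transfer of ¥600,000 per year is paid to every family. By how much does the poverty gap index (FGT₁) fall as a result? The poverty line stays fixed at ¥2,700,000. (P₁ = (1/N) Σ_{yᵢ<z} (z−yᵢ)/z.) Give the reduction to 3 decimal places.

Before: below the line — ¥600,000, ¥1,000,000, ¥1,700,000; poverty gap index (FGT₁) = 0.16162.
After the ¥600,000 transfer: below the line — ¥1,200,000, ¥1,600,000, ¥2,300,000; poverty gap index (FGT₁) = 0.10101.
Reduction = 0.16162 − 0.10101 = 0.061.

0.061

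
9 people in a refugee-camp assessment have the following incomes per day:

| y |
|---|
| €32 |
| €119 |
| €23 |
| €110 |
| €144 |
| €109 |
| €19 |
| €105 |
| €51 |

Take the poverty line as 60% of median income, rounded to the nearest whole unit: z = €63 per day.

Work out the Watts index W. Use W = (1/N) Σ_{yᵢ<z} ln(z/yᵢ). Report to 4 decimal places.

Below the line: €19, €23, €32, €51 (q = 4 of N = 9).
Log gaps: ln(63/19) = 1.1987; ln(63/23) = 1.0076; ln(63/32) = 0.6774; ln(63/51) = 0.2113.
W = 3.095044 / 9 = 0.3439.

0.3439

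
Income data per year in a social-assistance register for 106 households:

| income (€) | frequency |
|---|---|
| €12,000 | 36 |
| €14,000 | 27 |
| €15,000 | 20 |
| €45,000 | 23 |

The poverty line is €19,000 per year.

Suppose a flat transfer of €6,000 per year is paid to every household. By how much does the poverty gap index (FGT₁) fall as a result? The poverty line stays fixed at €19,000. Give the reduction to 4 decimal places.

Before: below the line — 36×€12,000, 27×€14,000, 20×€15,000; poverty gap index (FGT₁) = 0.231877.
After the €6,000 transfer: below the line — 36×€18,000; poverty gap index (FGT₁) = 0.017875.
Reduction = 0.231877 − 0.017875 = 0.2140.

0.2140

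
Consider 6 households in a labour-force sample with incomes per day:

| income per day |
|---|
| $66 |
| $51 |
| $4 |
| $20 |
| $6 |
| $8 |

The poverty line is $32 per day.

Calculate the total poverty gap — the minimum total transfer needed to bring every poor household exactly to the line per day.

$90

Incomes under z: $4, $6, $8, $20 (q = 4 of N = 6).
Individual gaps: 32−4 = 28; 32−6 = 26; 32−8 = 24; 32−20 = 12.
Aggregate gap = $90.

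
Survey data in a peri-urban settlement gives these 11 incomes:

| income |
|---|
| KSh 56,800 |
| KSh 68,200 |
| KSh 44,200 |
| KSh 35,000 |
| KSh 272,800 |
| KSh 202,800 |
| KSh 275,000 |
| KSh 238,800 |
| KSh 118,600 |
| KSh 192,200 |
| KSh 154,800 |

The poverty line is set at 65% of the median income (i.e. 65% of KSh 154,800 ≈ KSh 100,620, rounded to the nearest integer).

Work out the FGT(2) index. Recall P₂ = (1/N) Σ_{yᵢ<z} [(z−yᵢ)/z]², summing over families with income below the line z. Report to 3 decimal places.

0.094

Below the line: KSh 35,000, KSh 44,200, KSh 56,800, KSh 68,200 (q = 4 of N = 11).
Gap ratios (z−y)/z: (100620−35000)/100620 = 0.6522; (100620−44200)/100620 = 0.5607; (100620−56800)/100620 = 0.4355; (100620−68200)/100620 = 0.3222.
Squared: 0.4253; 0.3144; 0.1897; 0.1038.
Sum = 1.033194; P₂ = 1.033194 / 11 = 0.094.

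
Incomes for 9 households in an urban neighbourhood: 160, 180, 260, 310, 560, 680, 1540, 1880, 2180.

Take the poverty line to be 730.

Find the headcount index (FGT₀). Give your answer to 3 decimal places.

0.667

6 of the 9 households have income below 730.
H = 6/9 = 0.667.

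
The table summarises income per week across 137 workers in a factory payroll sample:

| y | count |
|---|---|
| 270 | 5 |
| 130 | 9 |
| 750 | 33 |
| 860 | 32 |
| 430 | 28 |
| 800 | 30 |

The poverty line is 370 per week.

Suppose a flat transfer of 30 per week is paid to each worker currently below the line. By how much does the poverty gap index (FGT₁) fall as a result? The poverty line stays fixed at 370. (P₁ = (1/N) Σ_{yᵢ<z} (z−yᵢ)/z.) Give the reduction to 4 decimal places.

Before: below the line — 9×130, 5×270; poverty gap index (FGT₁) = 0.052476.
After the 30 transfer: below the line — 9×160, 5×300; poverty gap index (FGT₁) = 0.044190.
Reduction = 0.052476 − 0.044190 = 0.0083.

0.0083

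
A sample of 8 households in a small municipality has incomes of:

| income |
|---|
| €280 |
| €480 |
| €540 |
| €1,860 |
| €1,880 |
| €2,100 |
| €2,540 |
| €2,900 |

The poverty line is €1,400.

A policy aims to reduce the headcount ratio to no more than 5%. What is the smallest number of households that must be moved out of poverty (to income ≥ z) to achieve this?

3

Currently q = 3 of N = 8 are below the line (H = 0.375).
A headcount ratio of at most 5% allows at most ⌊0.05 × 8⌋ = 0 poor households.
So at least 3 − 0 = 3 must be lifted.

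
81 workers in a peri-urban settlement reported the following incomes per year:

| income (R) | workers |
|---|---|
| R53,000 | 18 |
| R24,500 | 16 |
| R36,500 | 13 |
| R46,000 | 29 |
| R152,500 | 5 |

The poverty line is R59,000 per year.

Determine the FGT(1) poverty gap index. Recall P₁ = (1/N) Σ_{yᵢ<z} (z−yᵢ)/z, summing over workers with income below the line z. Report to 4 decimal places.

0.2782

Poor units: 16×R24,500, 13×R36,500, 29×R46,000, 18×R53,000 (q = 76 of N = 81).
Shortfall ratios: (59000−24500)/59000 = 0.5847 (×16); (59000−36500)/59000 = 0.3814 (×13); (59000−46000)/59000 = 0.2203 (×29); (59000−53000)/59000 = 0.1017 (×18).
Σ = 22.533898. Dividing by the full population N = 81 gives P₁ = 0.2782.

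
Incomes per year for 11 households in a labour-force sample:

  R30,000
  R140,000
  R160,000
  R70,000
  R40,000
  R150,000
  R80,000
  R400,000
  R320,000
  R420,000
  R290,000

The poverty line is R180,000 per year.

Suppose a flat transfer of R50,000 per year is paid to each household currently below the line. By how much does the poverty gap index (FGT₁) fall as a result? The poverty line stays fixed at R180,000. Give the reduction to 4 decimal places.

Before: below the line — R30,000, R40,000, R70,000, R80,000, R140,000, R150,000, R160,000; poverty gap index (FGT₁) = 0.297980.
After the R50,000 transfer: below the line — R80,000, R90,000, R120,000, R130,000; poverty gap index (FGT₁) = 0.151515.
Reduction = 0.297980 − 0.151515 = 0.1465.

0.1465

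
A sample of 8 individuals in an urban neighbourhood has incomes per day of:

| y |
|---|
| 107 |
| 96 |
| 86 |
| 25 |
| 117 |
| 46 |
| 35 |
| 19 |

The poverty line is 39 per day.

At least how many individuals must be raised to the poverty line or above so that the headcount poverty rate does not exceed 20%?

2

Currently q = 3 of N = 8 are below the line (H = 0.375).
A headcount ratio of at most 20% allows at most ⌊0.20 × 8⌋ = 1 poor individuals.
So at least 3 − 1 = 2 must be lifted.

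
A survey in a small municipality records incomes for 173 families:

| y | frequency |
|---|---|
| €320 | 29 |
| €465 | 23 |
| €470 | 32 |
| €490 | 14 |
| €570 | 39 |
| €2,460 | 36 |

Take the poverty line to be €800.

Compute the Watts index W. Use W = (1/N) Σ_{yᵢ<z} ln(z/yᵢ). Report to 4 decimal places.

0.4402

Below z: 29×€320, 23×€465, 32×€470, 14×€490, 39×€570 (q = 137 of N = 173).
ln(z/y) terms: ln(800/320) = 0.9163 (×29); ln(800/465) = 0.5426 (×23); ln(800/470) = 0.5319 (×32); ln(800/490) = 0.4902 (×14); ln(800/570) = 0.3390 (×39).
W = 76.154698 / 173 = 0.4402.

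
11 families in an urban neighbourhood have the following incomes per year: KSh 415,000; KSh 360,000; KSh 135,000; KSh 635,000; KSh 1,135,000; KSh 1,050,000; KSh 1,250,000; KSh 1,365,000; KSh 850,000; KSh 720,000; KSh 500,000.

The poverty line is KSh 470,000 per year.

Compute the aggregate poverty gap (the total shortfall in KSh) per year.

KSh 500,000

Below the line: KSh 135,000, KSh 360,000, KSh 415,000 (q = 3 of N = 11).
Individual gaps: 470000−135000 = 335000; 470000−360000 = 110000; 470000−415000 = 55000.
Aggregate gap = KSh 500,000.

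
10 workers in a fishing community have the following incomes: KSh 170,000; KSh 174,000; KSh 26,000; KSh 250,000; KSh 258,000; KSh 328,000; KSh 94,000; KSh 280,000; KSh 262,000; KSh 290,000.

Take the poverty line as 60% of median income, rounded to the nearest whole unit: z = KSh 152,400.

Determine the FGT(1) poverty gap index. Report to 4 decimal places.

0.1213

Incomes under z: KSh 26,000, KSh 94,000 (q = 2 of N = 10).
Gap ratios (z−y)/z: (152400−26000)/152400 = 0.8294; (152400−94000)/152400 = 0.3832.
Sum of shortfalls = 1.212598; P₁ averages over all N: 1.212598 / 10 = 0.1213.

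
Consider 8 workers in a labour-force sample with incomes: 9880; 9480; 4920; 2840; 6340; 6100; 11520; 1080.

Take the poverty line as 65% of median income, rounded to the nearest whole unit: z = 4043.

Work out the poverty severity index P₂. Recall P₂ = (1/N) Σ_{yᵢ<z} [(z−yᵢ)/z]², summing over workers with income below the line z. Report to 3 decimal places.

0.078

Below z: 1080, 2840 (q = 2 of N = 8).
Shortfall ratios: (4043−1080)/4043 = 0.7329; (4043−2840)/4043 = 0.2976.
Squared: 0.5371; 0.0885.
Sum = 0.625638; P₂ = 0.625638 / 8 = 0.078.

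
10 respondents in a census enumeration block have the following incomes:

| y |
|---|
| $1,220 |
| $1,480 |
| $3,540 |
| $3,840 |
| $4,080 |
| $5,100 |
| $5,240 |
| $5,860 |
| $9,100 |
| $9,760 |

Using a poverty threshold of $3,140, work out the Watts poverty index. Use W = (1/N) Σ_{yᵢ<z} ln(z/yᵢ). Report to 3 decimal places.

Below the line: $1,220, $1,480 (q = 2 of N = 10).
Log shortfalls: ln(3140/1220) = 0.9454; ln(3140/1480) = 0.7522.
W = 1.697553 / 10 = 0.170.

0.170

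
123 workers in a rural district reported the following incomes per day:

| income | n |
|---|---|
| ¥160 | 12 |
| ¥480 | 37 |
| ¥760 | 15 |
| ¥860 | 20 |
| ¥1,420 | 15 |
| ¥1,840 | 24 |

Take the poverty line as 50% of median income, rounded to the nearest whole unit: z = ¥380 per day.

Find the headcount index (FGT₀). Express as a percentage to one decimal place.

12 of the 123 workers have income below ¥380.
H = 12/123 = 9.8%.

9.8%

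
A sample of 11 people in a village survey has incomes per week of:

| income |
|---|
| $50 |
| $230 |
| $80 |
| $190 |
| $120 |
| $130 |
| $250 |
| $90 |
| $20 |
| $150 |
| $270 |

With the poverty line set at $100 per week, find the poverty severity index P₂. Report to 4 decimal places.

0.0855

Below z: $20, $50, $80, $90 (q = 4 of N = 11).
Relative gaps: (100−20)/100 = 0.8000; (100−50)/100 = 0.5000; (100−80)/100 = 0.2000; (100−90)/100 = 0.1000.
Squared: 0.6400; 0.2500; 0.0400; 0.0100.
Sum = 0.940000; P₂ = 0.940000 / 11 = 0.0855.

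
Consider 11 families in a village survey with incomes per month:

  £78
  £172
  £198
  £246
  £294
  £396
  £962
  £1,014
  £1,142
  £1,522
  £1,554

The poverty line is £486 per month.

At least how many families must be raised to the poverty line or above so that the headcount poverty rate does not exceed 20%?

4

6 of the 11 families are poor, so H = 6/11 = 0.545.
A headcount ratio of at most 20% allows at most ⌊0.20 × 11⌋ = 2 poor families.
So at least 6 − 2 = 4 must be lifted.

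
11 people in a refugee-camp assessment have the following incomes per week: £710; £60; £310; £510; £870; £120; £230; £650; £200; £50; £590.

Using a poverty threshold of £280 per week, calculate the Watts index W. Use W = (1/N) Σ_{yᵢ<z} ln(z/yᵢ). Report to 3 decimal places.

Incomes under z: £50, £60, £120, £200, £230 (q = 5 of N = 11).
ln(z/y) terms: ln(280/50) = 1.7228; ln(280/60) = 1.5404; ln(280/120) = 0.8473; ln(280/200) = 0.3365; ln(280/230) = 0.1967.
W = 4.643692 / 11 = 0.422.

0.422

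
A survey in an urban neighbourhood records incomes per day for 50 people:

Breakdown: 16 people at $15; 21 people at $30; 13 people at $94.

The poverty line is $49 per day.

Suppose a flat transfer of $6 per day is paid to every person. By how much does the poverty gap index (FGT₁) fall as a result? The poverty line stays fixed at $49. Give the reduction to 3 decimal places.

0.091

Before: below the line — 16×$15, 21×$30; poverty gap index (FGT₁) = 0.38490.
After the $6 transfer: below the line — 16×$21, 21×$36; poverty gap index (FGT₁) = 0.29429.
Reduction = 0.38490 − 0.29429 = 0.091.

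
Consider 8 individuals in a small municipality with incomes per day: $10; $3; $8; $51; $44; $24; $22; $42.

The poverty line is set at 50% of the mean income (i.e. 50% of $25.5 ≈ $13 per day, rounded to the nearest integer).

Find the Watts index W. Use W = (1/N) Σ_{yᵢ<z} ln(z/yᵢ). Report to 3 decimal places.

0.277

Below z: $3, $8, $10 (q = 3 of N = 8).
ln(z/y) terms: ln(13/3) = 1.4663; ln(13/8) = 0.4855; ln(13/10) = 0.2624.
W = 2.214209 / 8 = 0.277.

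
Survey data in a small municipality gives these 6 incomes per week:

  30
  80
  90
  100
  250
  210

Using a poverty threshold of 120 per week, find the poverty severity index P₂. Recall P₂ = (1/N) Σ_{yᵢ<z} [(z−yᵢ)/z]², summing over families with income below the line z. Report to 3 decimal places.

0.127

Below the line: 30, 80, 90, 100 (q = 4 of N = 6).
Shortfall ratios: (120−30)/120 = 0.7500; (120−80)/120 = 0.3333; (120−90)/120 = 0.2500; (120−100)/120 = 0.1667.
Squared: 0.5625; 0.1111; 0.0625; 0.0278.
Sum = 0.763889; P₂ = 0.763889 / 6 = 0.127.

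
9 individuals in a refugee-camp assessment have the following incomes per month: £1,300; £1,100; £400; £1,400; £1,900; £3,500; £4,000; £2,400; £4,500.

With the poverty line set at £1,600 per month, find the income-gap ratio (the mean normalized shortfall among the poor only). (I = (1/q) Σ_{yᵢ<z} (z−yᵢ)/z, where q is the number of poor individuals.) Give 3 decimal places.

Incomes under z: £400, £1,100, £1,300, £1,400 (q = 4 of N = 9).
Shortfall ratios (z−y)/z: 0.7500, 0.3125, 0.1875, 0.1250; sum = 1.375000.
The income-gap ratio divides by q (the poor only): 1.375000 / 4 = 0.344.

0.344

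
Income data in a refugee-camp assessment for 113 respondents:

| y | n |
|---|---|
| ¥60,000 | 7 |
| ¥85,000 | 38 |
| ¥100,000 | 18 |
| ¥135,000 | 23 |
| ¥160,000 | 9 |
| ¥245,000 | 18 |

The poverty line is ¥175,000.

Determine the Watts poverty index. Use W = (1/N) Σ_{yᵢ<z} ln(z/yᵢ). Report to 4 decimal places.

0.4583

Below z: 7×¥60,000, 38×¥85,000, 18×¥100,000, 23×¥135,000, 9×¥160,000 (q = 95 of N = 113).
Log gaps: ln(175000/60000) = 1.0704 (×7); ln(175000/85000) = 0.7221 (×38); ln(175000/100000) = 0.5596 (×18); ln(175000/135000) = 0.2595 (×23); ln(175000/160000) = 0.0896 (×9).
W = 51.782560 / 113 = 0.4583.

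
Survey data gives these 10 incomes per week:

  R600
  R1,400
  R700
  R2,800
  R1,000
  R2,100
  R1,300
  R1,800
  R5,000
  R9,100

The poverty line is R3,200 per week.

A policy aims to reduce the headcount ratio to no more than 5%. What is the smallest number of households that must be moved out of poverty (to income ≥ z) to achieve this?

8 of the 10 households are poor, so H = 8/10 = 0.800.
A headcount ratio of at most 5% allows at most ⌊0.05 × 10⌋ = 0 poor households.
So at least 8 − 0 = 8 must be lifted.

8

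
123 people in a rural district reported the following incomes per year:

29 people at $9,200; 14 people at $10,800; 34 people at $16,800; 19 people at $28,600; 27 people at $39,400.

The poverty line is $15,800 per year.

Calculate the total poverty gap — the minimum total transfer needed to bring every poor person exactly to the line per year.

Below z: 29×$9,200, 14×$10,800 (q = 43 of N = 123).
Individual gaps: 29×(15800−9200) = 191400; 14×(15800−10800) = 70000.
Aggregate gap = $261,400.

$261,400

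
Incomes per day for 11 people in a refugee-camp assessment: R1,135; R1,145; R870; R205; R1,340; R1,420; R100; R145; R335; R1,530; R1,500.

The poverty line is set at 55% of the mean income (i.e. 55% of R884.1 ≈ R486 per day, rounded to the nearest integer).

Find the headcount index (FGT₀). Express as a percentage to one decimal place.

4 of the 11 people have income below R486.
H = 4/11 = 36.4%.

36.4%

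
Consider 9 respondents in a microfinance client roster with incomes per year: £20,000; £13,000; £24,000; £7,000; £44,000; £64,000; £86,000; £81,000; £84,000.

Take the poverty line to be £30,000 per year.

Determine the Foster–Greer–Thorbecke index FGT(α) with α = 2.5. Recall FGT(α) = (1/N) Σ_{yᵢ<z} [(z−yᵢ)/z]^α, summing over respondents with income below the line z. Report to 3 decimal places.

Poor units: £7,000, £13,000, £20,000, £24,000 (q = 4 of N = 9).
Normalized shortfalls: (30000−7000)/30000 = 0.7667; (30000−13000)/30000 = 0.5667; (30000−20000)/30000 = 0.3333; (30000−24000)/30000 = 0.2000.
Raised to α = 2.5: 0.51466; 0.24172; 0.06415; 0.01789.
Sum = 0.838418; FGT(2.5) = 0.838418 / 9 = 0.093.

0.093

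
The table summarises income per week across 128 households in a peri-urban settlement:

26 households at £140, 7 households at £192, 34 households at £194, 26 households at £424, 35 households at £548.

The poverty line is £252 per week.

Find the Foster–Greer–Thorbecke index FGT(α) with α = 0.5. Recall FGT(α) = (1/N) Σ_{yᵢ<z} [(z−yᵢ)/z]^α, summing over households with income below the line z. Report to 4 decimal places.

Below z: 26×£140, 7×£192, 34×£194 (q = 67 of N = 128).
Relative gaps: (252−140)/252 = 0.4444 (×26); (252−192)/252 = 0.2381 (×7); (252−194)/252 = 0.2302 (×34).
Raised to α = 0.5: 0.66667 (×26); 0.48795 (×7); 0.47975 (×34).
Sum = 37.060436; FGT(0.5) = 37.060436 / 128 = 0.2895.

0.2895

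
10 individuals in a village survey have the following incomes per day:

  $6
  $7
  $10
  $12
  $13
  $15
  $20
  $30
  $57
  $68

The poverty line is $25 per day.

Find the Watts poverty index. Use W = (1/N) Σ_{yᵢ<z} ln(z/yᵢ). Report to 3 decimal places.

Below the line: $6, $7, $10, $12, $13, $15, $20 (q = 7 of N = 10).
ln(z/y) terms: ln(25/6) = 1.4271; ln(25/7) = 1.2730; ln(25/10) = 0.9163; ln(25/12) = 0.7340; ln(25/13) = 0.6539; ln(25/15) = 0.5108; ln(25/20) = 0.2231.
W = 5.738238 / 10 = 0.574.

0.574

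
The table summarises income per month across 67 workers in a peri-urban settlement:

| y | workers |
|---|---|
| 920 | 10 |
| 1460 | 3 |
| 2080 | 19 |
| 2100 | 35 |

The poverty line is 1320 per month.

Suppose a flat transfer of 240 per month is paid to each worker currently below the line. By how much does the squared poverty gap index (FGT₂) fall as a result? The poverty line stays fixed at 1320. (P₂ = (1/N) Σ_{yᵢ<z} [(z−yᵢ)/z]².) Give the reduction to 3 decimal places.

0.012

Before: below the line — 10×920; squared poverty gap index (FGT₂) = 0.01371.
After the 240 transfer: below the line — 10×1160; squared poverty gap index (FGT₂) = 0.00219.
Reduction = 0.01371 − 0.00219 = 0.012.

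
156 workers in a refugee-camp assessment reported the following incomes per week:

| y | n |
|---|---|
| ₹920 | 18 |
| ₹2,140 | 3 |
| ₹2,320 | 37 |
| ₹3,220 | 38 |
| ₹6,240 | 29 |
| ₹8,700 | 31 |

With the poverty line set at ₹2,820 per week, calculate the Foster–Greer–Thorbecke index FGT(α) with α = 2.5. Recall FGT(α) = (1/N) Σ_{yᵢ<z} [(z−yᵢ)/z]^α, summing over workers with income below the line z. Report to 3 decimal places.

0.047

Incomes under z: 18×₹920, 3×₹2,140, 37×₹2,320 (q = 58 of N = 156).
Relative gaps: (2820−920)/2820 = 0.6738 (×18); (2820−2140)/2820 = 0.2411 (×3); (2820−2320)/2820 = 0.1773 (×37).
Raised to α = 2.5: 0.37262 (×18); 0.02855 (×3); 0.01324 (×37).
Sum = 7.282526; FGT(2.5) = 7.282526 / 156 = 0.047.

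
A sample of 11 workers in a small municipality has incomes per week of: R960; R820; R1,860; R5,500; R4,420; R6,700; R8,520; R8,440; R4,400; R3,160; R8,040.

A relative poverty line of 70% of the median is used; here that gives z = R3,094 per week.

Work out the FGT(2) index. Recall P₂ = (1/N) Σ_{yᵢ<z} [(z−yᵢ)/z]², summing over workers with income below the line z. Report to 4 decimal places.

0.1068

Below z: R820, R960, R1,860 (q = 3 of N = 11).
Normalized shortfalls: (3094−820)/3094 = 0.7350; (3094−960)/3094 = 0.6897; (3094−1860)/3094 = 0.3988.
Squared: 0.5402; 0.4757; 0.1591.
Sum = 1.174969; P₂ = 1.174969 / 11 = 0.1068.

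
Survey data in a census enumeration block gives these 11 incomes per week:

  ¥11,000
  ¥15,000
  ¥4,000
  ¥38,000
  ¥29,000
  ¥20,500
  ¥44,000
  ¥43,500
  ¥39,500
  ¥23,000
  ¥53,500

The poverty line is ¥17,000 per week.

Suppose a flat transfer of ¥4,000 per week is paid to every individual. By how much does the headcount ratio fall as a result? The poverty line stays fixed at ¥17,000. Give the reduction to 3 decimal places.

0.091

Before: below the line — ¥4,000, ¥11,000, ¥15,000; headcount ratio = 0.27273.
After the ¥4,000 transfer: below the line — ¥8,000, ¥15,000; headcount ratio = 0.18182.
Reduction = 0.27273 − 0.18182 = 0.091.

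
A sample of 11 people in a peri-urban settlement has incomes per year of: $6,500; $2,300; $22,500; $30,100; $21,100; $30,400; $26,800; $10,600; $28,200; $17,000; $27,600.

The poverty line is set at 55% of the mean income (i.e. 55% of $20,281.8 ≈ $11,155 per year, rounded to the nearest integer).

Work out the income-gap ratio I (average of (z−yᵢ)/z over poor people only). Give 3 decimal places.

Below z: $2,300, $6,500, $10,600 (q = 3 of N = 11).
Shortfall ratios (z−y)/z: 0.7938, 0.4173, 0.0498; sum = 1.260870.
I averages over the q = 3 poor units only: 1.260870 / 3 = 0.420.

0.420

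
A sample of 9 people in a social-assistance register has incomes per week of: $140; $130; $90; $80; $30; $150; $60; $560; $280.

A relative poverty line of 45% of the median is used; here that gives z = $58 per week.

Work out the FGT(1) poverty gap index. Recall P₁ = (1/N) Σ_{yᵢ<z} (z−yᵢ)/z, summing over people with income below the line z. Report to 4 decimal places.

Poor units: $30 (q = 1 of N = 9).
Shortfall ratios: (58−30)/58 = 0.4828.
Sum of shortfalls = 0.482759; P₁ averages over all N: 0.482759 / 9 = 0.0536.

0.0536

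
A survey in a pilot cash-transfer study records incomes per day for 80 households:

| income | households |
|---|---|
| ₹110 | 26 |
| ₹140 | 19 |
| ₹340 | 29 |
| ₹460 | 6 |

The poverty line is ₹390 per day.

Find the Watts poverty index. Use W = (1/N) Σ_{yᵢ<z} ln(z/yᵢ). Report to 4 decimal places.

Below z: 26×₹110, 19×₹140, 29×₹340 (q = 74 of N = 80).
Log shortfalls: ln(390/110) = 1.2657 (×26); ln(390/140) = 1.0245 (×19); ln(390/340) = 0.1372 (×29).
W = 56.351740 / 80 = 0.7044.

0.7044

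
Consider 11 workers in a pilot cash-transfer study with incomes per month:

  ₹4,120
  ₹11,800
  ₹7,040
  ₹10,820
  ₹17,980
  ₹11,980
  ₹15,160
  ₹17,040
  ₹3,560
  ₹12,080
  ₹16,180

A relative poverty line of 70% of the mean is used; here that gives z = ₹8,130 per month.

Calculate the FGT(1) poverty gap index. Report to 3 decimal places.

Below z: ₹3,560, ₹4,120, ₹7,040 (q = 3 of N = 11).
Relative gaps: (8130−3560)/8130 = 0.5621; (8130−4120)/8130 = 0.4932; (8130−7040)/8130 = 0.1341.
Sum of shortfalls = 1.189422; P₁ averages over all N: 1.189422 / 11 = 0.108.

0.108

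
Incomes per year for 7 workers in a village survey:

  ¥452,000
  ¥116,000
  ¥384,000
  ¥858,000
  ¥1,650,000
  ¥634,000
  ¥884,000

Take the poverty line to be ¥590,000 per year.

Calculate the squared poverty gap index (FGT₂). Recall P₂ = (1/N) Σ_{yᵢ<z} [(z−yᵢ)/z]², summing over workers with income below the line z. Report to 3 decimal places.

0.117

Below the line: ¥116,000, ¥384,000, ¥452,000 (q = 3 of N = 7).
Shortfall ratios: (590000−116000)/590000 = 0.8034; (590000−384000)/590000 = 0.3492; (590000−452000)/590000 = 0.2339.
Squared: 0.6454; 0.1219; 0.0547.
Sum = 0.822051; P₂ = 0.822051 / 7 = 0.117.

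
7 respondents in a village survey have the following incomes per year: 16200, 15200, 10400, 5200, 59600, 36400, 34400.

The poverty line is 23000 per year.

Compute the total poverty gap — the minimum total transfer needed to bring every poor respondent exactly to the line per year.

Incomes under z: 5200, 10400, 15200, 16200 (q = 4 of N = 7).
Individual gaps: 23000−5200 = 17800; 23000−10400 = 12600; 23000−15200 = 7800; 23000−16200 = 6800.
Aggregate gap = 45000.

45000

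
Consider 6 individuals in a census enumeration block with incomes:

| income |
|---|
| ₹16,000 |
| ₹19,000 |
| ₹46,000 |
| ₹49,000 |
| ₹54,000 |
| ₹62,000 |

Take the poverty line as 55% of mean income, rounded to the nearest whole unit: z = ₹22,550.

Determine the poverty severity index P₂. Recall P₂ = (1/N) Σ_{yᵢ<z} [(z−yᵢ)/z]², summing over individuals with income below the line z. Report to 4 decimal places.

Incomes under z: ₹16,000, ₹19,000 (q = 2 of N = 6).
Shortfall ratios: (22550−16000)/22550 = 0.2905; (22550−19000)/22550 = 0.1574.
Squared: 0.0844; 0.0248.
Sum = 0.109154; P₂ = 0.109154 / 6 = 0.0182.

0.0182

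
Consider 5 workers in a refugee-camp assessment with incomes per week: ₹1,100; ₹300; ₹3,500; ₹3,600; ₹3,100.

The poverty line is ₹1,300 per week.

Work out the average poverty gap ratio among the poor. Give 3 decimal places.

Below z: ₹300, ₹1,100 (q = 2 of N = 5).
Relative gaps: 0.7692, 0.1538; sum = 0.923077.
I averages over the q = 2 poor units only: 0.923077 / 2 = 0.462.

0.462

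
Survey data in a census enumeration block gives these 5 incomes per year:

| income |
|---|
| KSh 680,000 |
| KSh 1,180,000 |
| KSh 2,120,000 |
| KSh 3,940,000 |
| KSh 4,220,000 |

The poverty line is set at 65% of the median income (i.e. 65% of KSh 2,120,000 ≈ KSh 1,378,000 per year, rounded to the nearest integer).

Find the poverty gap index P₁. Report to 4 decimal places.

Poor units: KSh 680,000, KSh 1,180,000 (q = 2 of N = 5).
Gap ratios (z−y)/z: (1378000−680000)/1378000 = 0.5065; (1378000−1180000)/1378000 = 0.1437.
Σ = 0.650218. Dividing by the full population N = 5 gives P₁ = 0.1300.

0.1300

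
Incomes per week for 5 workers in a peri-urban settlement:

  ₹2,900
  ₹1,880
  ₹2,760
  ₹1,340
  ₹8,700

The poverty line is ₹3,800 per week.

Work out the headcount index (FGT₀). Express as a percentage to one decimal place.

4 of the 5 workers have income below ₹3,800.
H = 4/5 = 80.0%.

80.0%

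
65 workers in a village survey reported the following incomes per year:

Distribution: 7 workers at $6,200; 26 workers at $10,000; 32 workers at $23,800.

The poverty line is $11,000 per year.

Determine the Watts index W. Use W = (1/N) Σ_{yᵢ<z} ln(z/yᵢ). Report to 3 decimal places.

Below the line: 7×$6,200, 26×$10,000 (q = 33 of N = 65).
ln(z/y) terms: ln(11000/6200) = 0.5733 (×7); ln(11000/10000) = 0.0953 (×26).
W = 6.491487 / 65 = 0.100.

0.100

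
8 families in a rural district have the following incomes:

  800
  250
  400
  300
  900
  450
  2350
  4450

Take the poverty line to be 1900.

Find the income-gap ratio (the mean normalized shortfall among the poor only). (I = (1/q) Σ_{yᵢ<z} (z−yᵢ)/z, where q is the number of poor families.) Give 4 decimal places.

Below the line: 250, 300, 400, 450, 800, 900 (q = 6 of N = 8).
Shortfall ratios (z−y)/z: 0.8684, 0.8421, 0.7895, 0.7632, 0.5789, 0.5263; sum = 4.368421.
I averages over the q = 6 poor units only: 4.368421 / 6 = 0.7281.

0.7281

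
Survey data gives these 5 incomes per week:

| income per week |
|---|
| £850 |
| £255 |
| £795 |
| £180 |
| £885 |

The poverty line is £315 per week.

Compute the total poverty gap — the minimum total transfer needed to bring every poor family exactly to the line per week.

£195

Poor units: £180, £255 (q = 2 of N = 5).
Individual gaps: 315−180 = 135; 315−255 = 60.
Aggregate gap = £195.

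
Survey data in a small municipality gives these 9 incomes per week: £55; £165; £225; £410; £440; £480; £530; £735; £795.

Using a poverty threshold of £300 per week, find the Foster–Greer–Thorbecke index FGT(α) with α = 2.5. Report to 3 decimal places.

Below the line: £55, £165, £225 (q = 3 of N = 9).
Gap ratios (z−y)/z: (300−55)/300 = 0.8167; (300−165)/300 = 0.4500; (300−225)/300 = 0.2500.
Raised to α = 2.5: 0.60272; 0.13584; 0.03125.
Sum = 0.769806; FGT(2.5) = 0.769806 / 9 = 0.086.

0.086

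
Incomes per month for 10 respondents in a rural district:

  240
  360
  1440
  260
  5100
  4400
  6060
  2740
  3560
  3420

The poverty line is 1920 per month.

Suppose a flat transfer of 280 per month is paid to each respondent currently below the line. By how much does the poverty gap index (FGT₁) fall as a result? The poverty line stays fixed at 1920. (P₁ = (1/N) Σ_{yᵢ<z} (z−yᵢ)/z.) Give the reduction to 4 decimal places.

0.0583

Before: below the line — 240, 260, 360, 1440; poverty gap index (FGT₁) = 0.280208.
After the 280 transfer: below the line — 520, 540, 640, 1720; poverty gap index (FGT₁) = 0.221875.
Reduction = 0.280208 − 0.221875 = 0.0583.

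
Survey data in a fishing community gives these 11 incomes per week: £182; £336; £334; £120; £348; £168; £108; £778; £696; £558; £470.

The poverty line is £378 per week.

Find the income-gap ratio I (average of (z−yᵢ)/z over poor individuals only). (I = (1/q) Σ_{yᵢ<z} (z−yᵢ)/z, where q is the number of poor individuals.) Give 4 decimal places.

0.3968

Poor units: £108, £120, £168, £182, £334, £336, £348 (q = 7 of N = 11).
Shortfall ratios (z−y)/z: 0.7143, 0.6825, 0.5556, 0.5185, 0.1164, 0.1111, 0.0794; sum = 2.777778.
I averages over the q = 7 poor units only: 2.777778 / 7 = 0.3968.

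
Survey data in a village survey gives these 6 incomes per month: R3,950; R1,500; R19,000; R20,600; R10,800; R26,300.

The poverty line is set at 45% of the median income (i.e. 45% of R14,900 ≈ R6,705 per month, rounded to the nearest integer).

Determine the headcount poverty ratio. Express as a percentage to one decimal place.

2 of the 6 households have income below R6,705.
H = 2/6 = 33.3%.

33.3%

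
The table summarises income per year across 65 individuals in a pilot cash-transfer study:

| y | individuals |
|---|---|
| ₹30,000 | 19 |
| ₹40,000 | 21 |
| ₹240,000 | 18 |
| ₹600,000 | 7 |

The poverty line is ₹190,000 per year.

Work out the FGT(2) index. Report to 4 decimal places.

0.4087

Below the line: 19×₹30,000, 21×₹40,000 (q = 40 of N = 65).
Relative gaps: (190000−30000)/190000 = 0.8421 (×19); (190000−40000)/190000 = 0.7895 (×21).
Squared: 0.7091 (×19); 0.6233 (×21).
Sum = 26.562327; P₂ = 26.562327 / 65 = 0.4087.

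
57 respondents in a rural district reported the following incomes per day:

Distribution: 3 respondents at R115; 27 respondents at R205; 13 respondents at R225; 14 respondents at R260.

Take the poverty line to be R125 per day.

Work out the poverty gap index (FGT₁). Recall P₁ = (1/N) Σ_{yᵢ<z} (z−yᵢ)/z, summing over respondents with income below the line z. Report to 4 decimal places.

Below z: 3×R115 (q = 3 of N = 57).
Relative gaps: (125−115)/125 = 0.0800 (×3).
Σ = 0.240000. Dividing by the full population N = 57 gives P₁ = 0.0042.

0.0042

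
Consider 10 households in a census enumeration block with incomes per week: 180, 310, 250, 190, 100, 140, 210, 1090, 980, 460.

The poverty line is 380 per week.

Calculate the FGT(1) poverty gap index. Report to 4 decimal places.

Below z: 100, 140, 180, 190, 210, 250, 310 (q = 7 of N = 10).
Shortfall ratios: (380−100)/380 = 0.7368; (380−140)/380 = 0.6316; (380−180)/380 = 0.5263; (380−190)/380 = 0.5000; (380−210)/380 = 0.4474; (380−250)/380 = 0.3421; (380−310)/380 = 0.1842.
Sum of shortfalls = 3.368421; P₁ averages over all N: 3.368421 / 10 = 0.3368.

0.3368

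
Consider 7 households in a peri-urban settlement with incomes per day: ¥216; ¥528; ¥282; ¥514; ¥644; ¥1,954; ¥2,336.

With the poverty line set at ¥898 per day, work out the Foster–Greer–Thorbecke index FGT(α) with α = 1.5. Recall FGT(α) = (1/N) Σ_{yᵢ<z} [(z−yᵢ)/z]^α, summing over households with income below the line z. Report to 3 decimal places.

Below the line: ¥216, ¥282, ¥514, ¥528, ¥644 (q = 5 of N = 7).
Relative gaps: (898−216)/898 = 0.7595; (898−282)/898 = 0.6860; (898−514)/898 = 0.4276; (898−528)/898 = 0.4120; (898−644)/898 = 0.2829.
Raised to α = 1.5: 0.66185; 0.56814; 0.27963; 0.26448; 0.15043.
Sum = 1.924532; FGT(1.5) = 1.924532 / 7 = 0.275.

0.275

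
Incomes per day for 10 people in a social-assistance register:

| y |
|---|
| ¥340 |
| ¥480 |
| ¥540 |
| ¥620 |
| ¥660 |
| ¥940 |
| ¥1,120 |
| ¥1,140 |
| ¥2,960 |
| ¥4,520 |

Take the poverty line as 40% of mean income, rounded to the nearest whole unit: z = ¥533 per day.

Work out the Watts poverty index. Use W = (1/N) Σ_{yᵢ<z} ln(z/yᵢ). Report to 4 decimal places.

Incomes under z: ¥340, ¥480 (q = 2 of N = 10).
Log gaps: ln(533/340) = 0.4496; ln(533/480) = 0.1047.
W = 0.554311 / 10 = 0.0554.

0.0554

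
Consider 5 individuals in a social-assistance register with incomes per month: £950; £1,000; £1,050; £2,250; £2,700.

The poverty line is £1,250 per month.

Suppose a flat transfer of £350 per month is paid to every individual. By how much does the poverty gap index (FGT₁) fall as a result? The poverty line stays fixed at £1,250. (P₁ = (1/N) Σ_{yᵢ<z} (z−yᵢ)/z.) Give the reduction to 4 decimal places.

0.1200

Before: below the line — £950, £1,000, £1,050; poverty gap index (FGT₁) = 0.120000.
After the £350 transfer: below the line — none; poverty gap index (FGT₁) = 0.000000.
Reduction = 0.120000 − 0.000000 = 0.1200.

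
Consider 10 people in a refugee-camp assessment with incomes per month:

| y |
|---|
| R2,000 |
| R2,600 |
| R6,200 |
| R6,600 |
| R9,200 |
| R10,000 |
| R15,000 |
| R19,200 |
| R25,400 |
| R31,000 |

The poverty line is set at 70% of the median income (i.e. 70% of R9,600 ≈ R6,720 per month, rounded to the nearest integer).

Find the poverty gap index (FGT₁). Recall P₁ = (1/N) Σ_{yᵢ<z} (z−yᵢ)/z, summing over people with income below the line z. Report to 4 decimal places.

0.1411

Poor units: R2,000, R2,600, R6,200, R6,600 (q = 4 of N = 10).
Normalized shortfalls: (6720−2000)/6720 = 0.7024; (6720−2600)/6720 = 0.6131; (6720−6200)/6720 = 0.0774; (6720−6600)/6720 = 0.0179.
Sum of shortfalls = 1.410714; P₁ averages over all N: 1.410714 / 10 = 0.1411.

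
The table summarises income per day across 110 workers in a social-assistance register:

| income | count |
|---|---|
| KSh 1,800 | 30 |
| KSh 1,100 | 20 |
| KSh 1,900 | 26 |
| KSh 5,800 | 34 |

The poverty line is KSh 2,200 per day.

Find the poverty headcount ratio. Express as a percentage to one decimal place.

69.1%

76 of the 110 workers have income below KSh 2,200.
H = 76/110 = 69.1%.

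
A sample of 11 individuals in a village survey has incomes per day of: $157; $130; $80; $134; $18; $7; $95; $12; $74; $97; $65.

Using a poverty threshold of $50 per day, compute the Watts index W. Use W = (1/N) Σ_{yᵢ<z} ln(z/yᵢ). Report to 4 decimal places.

Below z: $7, $12, $18 (q = 3 of N = 11).
ln(z/y) terms: ln(50/7) = 1.9661; ln(50/12) = 1.4271; ln(50/18) = 1.0217.
W = 4.414880 / 11 = 0.4014.

0.4014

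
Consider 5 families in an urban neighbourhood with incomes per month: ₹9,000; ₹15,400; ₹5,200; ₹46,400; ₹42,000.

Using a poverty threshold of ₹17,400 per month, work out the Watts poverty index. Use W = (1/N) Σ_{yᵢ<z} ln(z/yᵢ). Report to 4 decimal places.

Below z: ₹5,200, ₹9,000, ₹15,400 (q = 3 of N = 5).
Log gaps: ln(17400/5200) = 1.2078; ln(17400/9000) = 0.6592; ln(17400/15400) = 0.1221.
W = 1.989160 / 5 = 0.3978.

0.3978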